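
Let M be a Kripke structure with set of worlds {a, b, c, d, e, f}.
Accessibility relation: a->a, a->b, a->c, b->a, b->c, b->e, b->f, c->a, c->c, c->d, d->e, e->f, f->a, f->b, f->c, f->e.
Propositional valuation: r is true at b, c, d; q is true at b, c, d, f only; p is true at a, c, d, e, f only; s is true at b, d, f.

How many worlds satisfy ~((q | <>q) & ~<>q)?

Let φ = ~((q | <>q) & ~<>q). Evaluate φ at each world:
  a (successors {a, b, c}): φ is true.
  b (successors {a, c, e, f}): φ is true.
  c (successors {a, c, d}): φ is true.
  d (successors {e}): φ is false.
  e (successors {f}): φ is true.
  f (successors {a, b, c, e}): φ is true.
For instance, at c:
  At c: (q | <>q) & ~<>q is false, so ~((q | <>q) & ~<>q) is true.
    At c: q | <>q is true, ~<>q is false, so (q | <>q) & ~<>q is false.
      At c: q is true, <>q is true, so q | <>q is true.
      At c: <>q is true, so ~<>q is false.
Satisfying worlds: {a, b, c, e, f}

5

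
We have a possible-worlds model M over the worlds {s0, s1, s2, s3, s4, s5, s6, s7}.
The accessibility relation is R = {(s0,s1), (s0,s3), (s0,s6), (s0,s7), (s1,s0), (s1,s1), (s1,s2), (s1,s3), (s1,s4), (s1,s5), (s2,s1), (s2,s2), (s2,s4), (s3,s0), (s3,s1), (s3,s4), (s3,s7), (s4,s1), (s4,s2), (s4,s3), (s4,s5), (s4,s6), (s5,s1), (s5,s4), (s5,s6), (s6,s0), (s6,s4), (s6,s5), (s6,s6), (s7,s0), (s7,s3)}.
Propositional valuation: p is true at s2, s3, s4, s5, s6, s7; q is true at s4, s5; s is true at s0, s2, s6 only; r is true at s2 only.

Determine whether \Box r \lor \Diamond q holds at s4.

Yes

At s4: \Box r is false, \Diamond q is true, so \Box r \lor \Diamond q is true.
  At s4: \Box r requires r at every successor {s1, s2, s3, s5, s6}.
    r fails at s1, so \Box r is false at s4.
  At s4: \Diamond q requires q at some successor in {s1, s2, s3, s5, s6}.
    q holds at s5, so \Diamond q is true at s4.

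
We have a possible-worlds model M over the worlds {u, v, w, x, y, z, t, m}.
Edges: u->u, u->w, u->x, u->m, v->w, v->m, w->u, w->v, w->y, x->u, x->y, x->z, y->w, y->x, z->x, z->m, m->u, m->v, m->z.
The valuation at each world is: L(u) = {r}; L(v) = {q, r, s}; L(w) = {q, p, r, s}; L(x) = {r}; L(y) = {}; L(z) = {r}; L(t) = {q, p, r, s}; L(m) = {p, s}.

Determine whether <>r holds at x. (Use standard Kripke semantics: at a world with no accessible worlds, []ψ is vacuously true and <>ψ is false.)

Recall that <>ψ holds at a world iff ψ holds at some accessible world.
At x: <>r requires r at some successor in {u, y, z}.
  r holds at u, so <>r is true at x.

Yes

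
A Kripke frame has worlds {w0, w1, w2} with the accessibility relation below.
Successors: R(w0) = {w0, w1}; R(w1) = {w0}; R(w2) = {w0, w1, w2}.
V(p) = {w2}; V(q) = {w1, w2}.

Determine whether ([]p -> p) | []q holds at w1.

Yes

Recall that []ψ holds at a world iff ψ holds at every accessible world, and <>ψ holds iff ψ holds at some accessible world.
At w1: []p -> p is true, []q is false, so ([]p -> p) | []q is true.
  At w1: []p is false, p is false, so []p -> p is true.
    At w1: []p requires p at every successor {w0}.
      p fails at w0, so []p is false at w1.
  At w1: []q requires q at every successor {w0}.
    q fails at w0, so []q is false at w1.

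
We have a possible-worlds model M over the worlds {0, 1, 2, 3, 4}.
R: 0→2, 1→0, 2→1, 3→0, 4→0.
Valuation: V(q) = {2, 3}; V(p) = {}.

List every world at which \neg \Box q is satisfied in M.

Let φ = \neg \Box q. Evaluate φ at each world:
  0 (successors {2}): φ is false.
  1 (successors {0}): φ is true.
  2 (successors {1}): φ is true.
  3 (successors {0}): φ is true.
  4 (successors {0}): φ is true.
For instance, at 3:
  At 3: \Box q is false, so \neg \Box q is true.
    At 3: \Box q requires q at every successor {0}.
      q fails at 0, so \Box q is false at 3.
Satisfying worlds: {1, 2, 3, 4}

1, 2, 3, 4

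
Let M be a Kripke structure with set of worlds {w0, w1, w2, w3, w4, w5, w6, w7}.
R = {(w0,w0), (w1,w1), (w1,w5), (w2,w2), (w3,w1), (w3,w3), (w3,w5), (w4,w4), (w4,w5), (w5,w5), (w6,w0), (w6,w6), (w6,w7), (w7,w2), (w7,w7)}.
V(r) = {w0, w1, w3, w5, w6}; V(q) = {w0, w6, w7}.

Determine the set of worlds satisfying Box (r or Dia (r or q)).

Let φ = Box (r or Dia (r or q)). Evaluate φ at each world:
  w0 (successors {w0}): φ is true.
  w1 (successors {w1, w5}): φ is true.
  w2 (successors {w2}): φ is false.
  w3 (successors {w1, w3, w5}): φ is true.
  w4 (successors {w4, w5}): φ is true.
  w5 (successors {w5}): φ is true.
  w6 (successors {w0, w6, w7}): φ is true.
  w7 (successors {w2, w7}): φ is false.
For instance, at w0:
  At w0: Box (r or Dia (r or q)) requires r or Dia (r or q) at every successor {w0}.
      At w0: r is true, Dia (r or q) is true, so r or Dia (r or q) is true.
  So Box (r or Dia (r or q)) is true at w0.
Satisfying worlds: {w0, w1, w3, w4, w5, w6}

w0, w1, w3, w4, w5, w6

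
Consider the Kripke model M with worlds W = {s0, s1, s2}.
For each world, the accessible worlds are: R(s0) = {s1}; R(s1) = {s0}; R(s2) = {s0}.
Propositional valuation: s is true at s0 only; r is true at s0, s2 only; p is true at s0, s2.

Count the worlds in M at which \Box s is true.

2

Recall that \Box ψ holds at a world iff ψ holds at every accessible world, and \Diamond ψ holds iff ψ holds at some accessible world.
Let φ = \Box s. Evaluate φ at each world:
  s0 (successors {s1}): φ is false.
  s1 (successors {s0}): φ is true.
  s2 (successors {s0}): φ is true.
For instance, at s0:
  At s0: \Box s requires s at every successor {s1}.
    s fails at s1, so \Box s is false at s0.
Satisfying worlds: {s1, s2}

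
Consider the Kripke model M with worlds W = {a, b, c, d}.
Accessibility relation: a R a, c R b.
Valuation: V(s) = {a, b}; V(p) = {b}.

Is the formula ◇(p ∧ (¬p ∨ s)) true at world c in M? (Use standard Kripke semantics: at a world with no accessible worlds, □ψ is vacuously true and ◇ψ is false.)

Yes

At c: ◇(p ∧ (¬p ∨ s)) requires p ∧ (¬p ∨ s) at some successor in {b}.
  p ∧ (¬p ∨ s) holds at b, so ◇(p ∧ (¬p ∨ s)) is true at c.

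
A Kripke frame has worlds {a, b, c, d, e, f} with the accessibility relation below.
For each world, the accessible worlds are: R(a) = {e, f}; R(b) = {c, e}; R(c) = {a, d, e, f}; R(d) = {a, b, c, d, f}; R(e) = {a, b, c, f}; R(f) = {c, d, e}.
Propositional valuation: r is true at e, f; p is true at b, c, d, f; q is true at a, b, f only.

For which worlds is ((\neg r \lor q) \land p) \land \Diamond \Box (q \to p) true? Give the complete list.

c, d

Let φ = ((\neg r \lor q) \land p) \land \Diamond \Box (q \to p). Evaluate φ at each world:
  a (successors {e, f}): φ is false.
  b (successors {c, e}): φ is false.
  c (successors {a, d, e, f}): φ is true.
  d (successors {a, b, c, d, f}): φ is true.
  e (successors {a, b, c, f}): φ is false.
  f (successors {c, d, e}): φ is false.
For instance, at e:
  At e: (\neg r \lor q) \land p is false, \Diamond \Box (q \to p) is true, so ((\neg r \lor q) \land p) \land \Diamond \Box (q \to p) is false.
    At e: \Diamond \Box (q \to p) requires \Box (q \to p) at some successor in {a, b, c, f}.
      \Box (q \to p) holds at a, so \Diamond \Box (q \to p) is true at e.
Satisfying worlds: {c, d}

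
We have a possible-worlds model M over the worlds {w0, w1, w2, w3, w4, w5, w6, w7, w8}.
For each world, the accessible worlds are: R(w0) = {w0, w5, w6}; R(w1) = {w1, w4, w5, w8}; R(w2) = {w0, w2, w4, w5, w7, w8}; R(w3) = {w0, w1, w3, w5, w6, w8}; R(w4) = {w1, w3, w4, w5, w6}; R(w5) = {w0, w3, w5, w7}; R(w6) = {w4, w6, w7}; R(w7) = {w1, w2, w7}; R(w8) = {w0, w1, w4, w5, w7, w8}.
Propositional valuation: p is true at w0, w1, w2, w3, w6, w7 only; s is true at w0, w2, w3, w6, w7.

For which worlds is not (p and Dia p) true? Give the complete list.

Let φ = not (p and Dia p). Evaluate φ at each world:
  w0 (successors {w0, w5, w6}): φ is false.
  w1 (successors {w1, w4, w5, w8}): φ is false.
  w2 (successors {w0, w2, w4, w5, w7, w8}): φ is false.
  w3 (successors {w0, w1, w3, w5, w6, w8}): φ is false.
  w4 (successors {w1, w3, w4, w5, w6}): φ is true.
  w5 (successors {w0, w3, w5, w7}): φ is true.
  w6 (successors {w4, w6, w7}): φ is false.
  w7 (successors {w1, w2, w7}): φ is false.
  w8 (successors {w0, w1, w4, w5, w7, w8}): φ is true.
For instance, at w4:
  At w4: p and Dia p is false, so not (p and Dia p) is true.
    At w4: p is false, Dia p is true, so p and Dia p is false.
      At w4: Dia p requires p at some successor in {w1, w3, w4, w5, w6}.
        p holds at w1, so Dia p is true at w4.
Satisfying worlds: {w4, w5, w8}

w4, w5, w8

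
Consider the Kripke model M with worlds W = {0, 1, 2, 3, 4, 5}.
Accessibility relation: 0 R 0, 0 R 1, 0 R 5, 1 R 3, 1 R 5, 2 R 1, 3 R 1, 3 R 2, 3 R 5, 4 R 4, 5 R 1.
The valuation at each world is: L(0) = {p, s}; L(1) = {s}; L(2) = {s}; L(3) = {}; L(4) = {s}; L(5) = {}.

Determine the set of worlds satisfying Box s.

2, 4, 5

Let φ = Box s. Evaluate φ at each world:
  0 (successors {0, 1, 5}): φ is false.
  1 (successors {3, 5}): φ is false.
  2 (successors {1}): φ is true.
  3 (successors {1, 2, 5}): φ is false.
  4 (successors {4}): φ is true.
  5 (successors {1}): φ is true.
For instance, at 2:
  At 2: Box s requires s at every successor {1}.
    At 1: s is true.
  So Box s is true at 2.
Satisfying worlds: {2, 4, 5}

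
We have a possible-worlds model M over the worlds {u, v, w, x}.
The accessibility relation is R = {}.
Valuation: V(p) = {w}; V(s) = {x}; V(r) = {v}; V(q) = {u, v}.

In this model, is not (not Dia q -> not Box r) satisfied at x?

Yes

At x: not Dia q -> not Box r is false, so not (not Dia q -> not Box r) is true.
  At x: not Dia q is true, not Box r is false, so not Dia q -> not Box r is false.
    At x: Dia q is false, so not Dia q is true.
      At x: no accessible worlds, so Dia q is false.
    At x: Box r is true, so not Box r is false.
      At x: no accessible worlds, so Box r holds vacuously.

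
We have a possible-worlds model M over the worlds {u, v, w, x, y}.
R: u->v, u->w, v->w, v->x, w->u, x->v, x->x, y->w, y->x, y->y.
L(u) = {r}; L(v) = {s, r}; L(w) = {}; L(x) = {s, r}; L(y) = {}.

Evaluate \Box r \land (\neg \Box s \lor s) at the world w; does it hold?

Recall that \Box ψ holds at a world iff ψ holds at every accessible world, and \Diamond ψ holds iff ψ holds at some accessible world.
At w: \Box r is true, \neg \Box s \lor s is true, so \Box r \land (\neg \Box s \lor s) is true.
  At w: \Box r requires r at every successor {u}.
    At u: r is true.
  So \Box r is true at w.
  At w: \neg \Box s is true, s is false, so \neg \Box s \lor s is true.
    At w: \Box s is false, so \neg \Box s is true.
      At w: \Box s requires s at every successor {u}.
        s fails at u, so \Box s is false at w.

Yes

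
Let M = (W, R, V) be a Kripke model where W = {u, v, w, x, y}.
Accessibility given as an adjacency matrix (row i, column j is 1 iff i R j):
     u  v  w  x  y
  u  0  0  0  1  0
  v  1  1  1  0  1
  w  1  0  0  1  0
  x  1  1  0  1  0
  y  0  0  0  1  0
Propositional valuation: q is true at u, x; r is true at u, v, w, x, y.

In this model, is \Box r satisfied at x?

Yes

At x: \Box r requires r at every successor {u, v, x}.
  At u: r is true.
  At v: r is true.
  At x: r is true.
So \Box r is true at x.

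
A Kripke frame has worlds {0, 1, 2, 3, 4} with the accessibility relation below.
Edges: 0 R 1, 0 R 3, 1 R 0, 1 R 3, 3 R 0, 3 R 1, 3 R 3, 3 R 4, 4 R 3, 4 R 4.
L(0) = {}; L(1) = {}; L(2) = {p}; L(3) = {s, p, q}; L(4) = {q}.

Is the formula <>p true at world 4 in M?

Yes

Recall that <>ψ holds at a world iff ψ holds at some accessible world.
At 4: <>p requires p at some successor in {3, 4}.
  p holds at 3, so <>p is true at 4.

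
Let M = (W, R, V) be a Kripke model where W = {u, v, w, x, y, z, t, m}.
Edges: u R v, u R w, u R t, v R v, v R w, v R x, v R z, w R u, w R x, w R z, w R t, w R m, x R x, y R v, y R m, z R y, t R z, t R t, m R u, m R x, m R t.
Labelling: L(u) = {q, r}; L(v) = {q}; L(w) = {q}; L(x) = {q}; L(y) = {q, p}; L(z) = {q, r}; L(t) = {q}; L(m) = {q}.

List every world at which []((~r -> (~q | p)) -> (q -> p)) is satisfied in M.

Let φ = []((~r -> (~q | p)) -> (q -> p)). Evaluate φ at each world:
  u (successors {v, w, t}): φ is true.
  v (successors {v, w, x, z}): φ is false.
  w (successors {u, x, z, t, m}): φ is false.
  x (successors {x}): φ is true.
  y (successors {v, m}): φ is true.
  z (successors {y}): φ is true.
  t (successors {z, t}): φ is false.
  m (successors {u, x, t}): φ is false.
For instance, at y:
  At y: []((~r -> (~q | p)) -> (q -> p)) requires (~r -> (~q | p)) -> (q -> p) at every successor {v, m}.
    At v: (~r -> (~q | p)) -> (q -> p) is true.
    At m: (~r -> (~q | p)) -> (q -> p) is true.
  So []((~r -> (~q | p)) -> (q -> p)) is true at y.
Satisfying worlds: {u, x, y, z}

u, x, y, z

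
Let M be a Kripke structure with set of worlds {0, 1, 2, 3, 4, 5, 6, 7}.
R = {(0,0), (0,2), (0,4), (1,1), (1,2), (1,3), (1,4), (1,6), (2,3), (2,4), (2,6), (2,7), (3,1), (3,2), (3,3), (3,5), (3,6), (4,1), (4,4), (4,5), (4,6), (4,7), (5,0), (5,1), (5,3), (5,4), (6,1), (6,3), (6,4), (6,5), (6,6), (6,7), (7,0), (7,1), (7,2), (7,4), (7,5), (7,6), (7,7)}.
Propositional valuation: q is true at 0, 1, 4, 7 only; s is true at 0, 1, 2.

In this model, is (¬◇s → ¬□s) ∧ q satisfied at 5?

No

Recall that □ψ holds at a world iff ψ holds at every accessible world, and ◇ψ holds iff ψ holds at some accessible world.
At 5: ¬◇s → ¬□s is true, q is false, so (¬◇s → ¬□s) ∧ q is false.
  At 5: ¬◇s is false, ¬□s is true, so ¬◇s → ¬□s is true.
    At 5: ◇s is true, so ¬◇s is false.
      At 5: ◇s requires s at some successor in {0, 1, 3, 4}.
        s holds at 0, so ◇s is true at 5.
    At 5: □s is false, so ¬□s is true.
      At 5: □s requires s at every successor {0, 1, 3, 4}.
        s fails at 3, so □s is false at 5.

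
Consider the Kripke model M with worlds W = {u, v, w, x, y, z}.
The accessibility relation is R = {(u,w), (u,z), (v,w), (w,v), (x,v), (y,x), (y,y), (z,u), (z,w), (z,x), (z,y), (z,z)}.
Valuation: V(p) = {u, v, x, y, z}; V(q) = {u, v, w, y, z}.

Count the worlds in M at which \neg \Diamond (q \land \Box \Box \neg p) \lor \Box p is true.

Recall that \Box ψ holds at a world iff ψ holds at every accessible world, and \Diamond ψ holds iff ψ holds at some accessible world.
Let φ = \neg \Diamond (q \land \Box \Box \neg p) \lor \Box p. Evaluate φ at each world:
  u (successors {w, z}): φ is false.
  v (successors {w}): φ is false.
  w (successors {v}): φ is true.
  x (successors {v}): φ is true.
  y (successors {x, y}): φ is true.
  z (successors {u, w, x, y, z}): φ is false.
For instance, at v:
  At v: \neg \Diamond (q \land \Box \Box \neg p) is false, \Box p is false, so \neg \Diamond (q \land \Box \Box \neg p) \lor \Box p is false.
    At v: \Diamond (q \land \Box \Box \neg p) is true, so \neg \Diamond (q \land \Box \Box \neg p) is false.
      At v: \Diamond (q \land \Box \Box \neg p) requires q \land \Box \Box \neg p at some successor in {w}.
        q \land \Box \Box \neg p holds at w, so \Diamond (q \land \Box \Box \neg p) is true at v.
    At v: \Box p requires p at every successor {w}.
      p fails at w, so \Box p is false at v.
Satisfying worlds: {w, x, y}

3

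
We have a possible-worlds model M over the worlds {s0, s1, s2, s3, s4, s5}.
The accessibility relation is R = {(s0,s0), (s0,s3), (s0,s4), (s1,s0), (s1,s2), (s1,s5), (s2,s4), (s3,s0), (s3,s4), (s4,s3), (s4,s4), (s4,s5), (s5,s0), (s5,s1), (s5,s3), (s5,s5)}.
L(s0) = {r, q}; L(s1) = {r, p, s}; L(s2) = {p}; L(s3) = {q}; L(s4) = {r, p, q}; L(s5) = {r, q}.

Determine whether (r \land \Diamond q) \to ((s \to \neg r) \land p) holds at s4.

At s4: r \land \Diamond q is true, (s \to \neg r) \land p is true, so (r \land \Diamond q) \to ((s \to \neg r) \land p) is true.
  At s4: r is true, \Diamond q is true, so r \land \Diamond q is true.
    At s4: \Diamond q requires q at some successor in {s3, s4, s5}.
      q holds at s3, so \Diamond q is true at s4.

Yes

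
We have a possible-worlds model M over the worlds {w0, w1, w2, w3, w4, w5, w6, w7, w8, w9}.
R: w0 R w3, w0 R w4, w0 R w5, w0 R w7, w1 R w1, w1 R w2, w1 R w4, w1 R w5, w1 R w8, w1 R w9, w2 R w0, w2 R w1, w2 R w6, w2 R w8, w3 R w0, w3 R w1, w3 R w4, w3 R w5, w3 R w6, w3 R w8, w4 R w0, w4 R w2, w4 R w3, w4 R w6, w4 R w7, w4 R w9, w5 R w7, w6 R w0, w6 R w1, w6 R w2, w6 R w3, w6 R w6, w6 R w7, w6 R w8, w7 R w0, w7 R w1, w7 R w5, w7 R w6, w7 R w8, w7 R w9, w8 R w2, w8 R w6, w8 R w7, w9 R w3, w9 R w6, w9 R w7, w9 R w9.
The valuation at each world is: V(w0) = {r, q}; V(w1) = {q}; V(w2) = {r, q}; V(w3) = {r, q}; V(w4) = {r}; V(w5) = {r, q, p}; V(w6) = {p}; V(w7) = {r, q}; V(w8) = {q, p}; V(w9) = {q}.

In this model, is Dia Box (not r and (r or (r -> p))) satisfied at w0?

No

At w0: Dia Box (not r and (r or (r -> p))) requires Box (not r and (r or (r -> p))) at some successor in {w3, w4, w5, w7}.
  At w3: Box (not r and (r or (r -> p))) is false.
  At w4: Box (not r and (r or (r -> p))) is false.
  At w5: Box (not r and (r or (r -> p))) is false.
  At w7: Box (not r and (r or (r -> p))) is false.
So Dia Box (not r and (r or (r -> p))) is false at w0.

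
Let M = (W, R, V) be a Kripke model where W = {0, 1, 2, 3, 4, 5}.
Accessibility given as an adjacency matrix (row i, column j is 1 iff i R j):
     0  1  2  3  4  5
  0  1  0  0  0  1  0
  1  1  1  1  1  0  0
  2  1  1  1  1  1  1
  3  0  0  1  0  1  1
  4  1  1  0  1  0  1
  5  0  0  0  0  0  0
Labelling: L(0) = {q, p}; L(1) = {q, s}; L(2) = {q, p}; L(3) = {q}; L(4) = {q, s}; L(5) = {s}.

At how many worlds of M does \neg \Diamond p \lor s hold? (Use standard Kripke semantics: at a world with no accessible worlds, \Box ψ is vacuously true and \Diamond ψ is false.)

3

Recall that \Diamond ψ holds at a world iff ψ holds at some accessible world.
Let φ = \neg \Diamond p \lor s. Evaluate φ at each world:
  0 (successors {0, 4}): φ is false.
  1 (successors {0, 1, 2, 3}): φ is true.
  2 (successors {0, 1, 2, 3, 4, 5}): φ is false.
  3 (successors {2, 4, 5}): φ is false.
  4 (successors {0, 1, 3, 5}): φ is true.
  5 (successors ∅): φ is true.
For instance, at 2:
  At 2: \neg \Diamond p is false, s is false, so \neg \Diamond p \lor s is false.
    At 2: \Diamond p is true, so \neg \Diamond p is false.
      At 2: \Diamond p requires p at some successor in {0, 1, 2, 3, 4, 5}.
        p holds at 0, so \Diamond p is true at 2.
Satisfying worlds: {1, 4, 5}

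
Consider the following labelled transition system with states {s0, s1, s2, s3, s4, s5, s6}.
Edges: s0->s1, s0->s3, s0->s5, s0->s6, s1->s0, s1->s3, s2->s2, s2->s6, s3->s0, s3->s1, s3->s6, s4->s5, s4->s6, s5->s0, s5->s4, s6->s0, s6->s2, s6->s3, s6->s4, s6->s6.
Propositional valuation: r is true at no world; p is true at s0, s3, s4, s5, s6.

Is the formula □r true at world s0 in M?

No

At s0: □r requires r at every successor {s1, s3, s5, s6}.
  r fails at s1, so □r is false at s0.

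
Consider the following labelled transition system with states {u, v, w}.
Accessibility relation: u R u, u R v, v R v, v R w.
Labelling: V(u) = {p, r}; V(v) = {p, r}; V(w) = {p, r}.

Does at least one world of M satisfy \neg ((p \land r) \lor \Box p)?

No

Recall that \Box ψ holds at a world iff ψ holds at every accessible world, and \Diamond ψ holds iff ψ holds at some accessible world.
Let φ = \neg ((p \land r) \lor \Box p). Evaluate φ at each world:
  u (successors {u, v}): φ is false.
  v (successors {v, w}): φ is false.
  w (successors ∅): φ is false.
For instance, at u:
  At u: (p \land r) \lor \Box p is true, so \neg ((p \land r) \lor \Box p) is false.
    At u: p \land r is true, \Box p is true, so (p \land r) \lor \Box p is true.
      At u: \Box p requires p at every successor {u, v}.
        At u: p is true.
        At v: p is true.
      So \Box p is true at u.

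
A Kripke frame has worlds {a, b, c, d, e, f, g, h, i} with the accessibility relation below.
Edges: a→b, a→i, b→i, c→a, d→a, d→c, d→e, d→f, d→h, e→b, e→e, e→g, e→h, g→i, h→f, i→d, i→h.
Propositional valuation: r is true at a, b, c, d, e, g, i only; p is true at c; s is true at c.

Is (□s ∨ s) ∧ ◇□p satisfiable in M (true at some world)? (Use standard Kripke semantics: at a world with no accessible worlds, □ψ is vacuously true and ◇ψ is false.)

Let φ = (□s ∨ s) ∧ ◇□p. Evaluate φ at each world:
  a (successors {b, i}): φ is false.
  b (successors {i}): φ is false.
  c (successors {a}): φ is false.
  d (successors {a, c, e, f, h}): φ is false.
  e (successors {b, e, g, h}): φ is false.
  f (successors ∅): φ is false.
  g (successors {i}): φ is false.
  h (successors {f}): φ is false.
  i (successors {d, h}): φ is false.
For instance, at d:
  At d: □s ∨ s is false, ◇□p is true, so (□s ∨ s) ∧ ◇□p is false.
    At d: □s is false, s is false, so □s ∨ s is false.
      At d: □s requires s at every successor {a, c, e, f, h}.
        s fails at a, so □s is false at d.
    At d: ◇□p requires □p at some successor in {a, c, e, f, h}.
      □p holds at f, so ◇□p is true at d.

No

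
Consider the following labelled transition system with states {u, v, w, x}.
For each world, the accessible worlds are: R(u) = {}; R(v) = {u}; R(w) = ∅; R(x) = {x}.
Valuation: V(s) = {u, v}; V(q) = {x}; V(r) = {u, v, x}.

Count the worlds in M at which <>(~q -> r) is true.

2

Let φ = <>(~q -> r). Evaluate φ at each world:
  u (successors ∅): φ is false.
  v (successors {u}): φ is true.
  w (successors ∅): φ is false.
  x (successors {x}): φ is true.
For instance, at v:
  At v: <>(~q -> r) requires ~q -> r at some successor in {u}.
    ~q -> r holds at u, so <>(~q -> r) is true at v.
Satisfying worlds: {v, x}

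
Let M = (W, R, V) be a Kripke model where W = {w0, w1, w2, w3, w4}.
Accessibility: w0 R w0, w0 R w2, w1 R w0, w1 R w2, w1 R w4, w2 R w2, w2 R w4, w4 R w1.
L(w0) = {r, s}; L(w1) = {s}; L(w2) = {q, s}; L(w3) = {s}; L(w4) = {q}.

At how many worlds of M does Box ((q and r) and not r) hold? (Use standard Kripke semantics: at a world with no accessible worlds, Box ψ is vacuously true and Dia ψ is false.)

1

Let φ = Box ((q and r) and not r). Evaluate φ at each world:
  w0 (successors {w0, w2}): φ is false.
  w1 (successors {w0, w2, w4}): φ is false.
  w2 (successors {w2, w4}): φ is false.
  w3 (successors ∅): φ is true.
  w4 (successors {w1}): φ is false.
For instance, at w1:
  At w1: Box ((q and r) and not r) requires (q and r) and not r at every successor {w0, w2, w4}.
    (q and r) and not r fails at w0, so Box ((q and r) and not r) is false at w1.
Satisfying worlds: {w3}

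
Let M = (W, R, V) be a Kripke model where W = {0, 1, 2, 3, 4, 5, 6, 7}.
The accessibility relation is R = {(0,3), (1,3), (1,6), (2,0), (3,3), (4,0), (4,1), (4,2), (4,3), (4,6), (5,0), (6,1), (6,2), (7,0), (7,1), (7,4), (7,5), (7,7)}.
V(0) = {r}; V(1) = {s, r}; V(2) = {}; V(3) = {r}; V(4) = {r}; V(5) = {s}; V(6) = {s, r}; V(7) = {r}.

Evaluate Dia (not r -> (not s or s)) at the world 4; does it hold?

At 4: Dia (not r -> (not s or s)) requires not r -> (not s or s) at some successor in {0, 1, 2, 3, 6}.
  not r -> (not s or s) holds at 0, so Dia (not r -> (not s or s)) is true at 4.

Yes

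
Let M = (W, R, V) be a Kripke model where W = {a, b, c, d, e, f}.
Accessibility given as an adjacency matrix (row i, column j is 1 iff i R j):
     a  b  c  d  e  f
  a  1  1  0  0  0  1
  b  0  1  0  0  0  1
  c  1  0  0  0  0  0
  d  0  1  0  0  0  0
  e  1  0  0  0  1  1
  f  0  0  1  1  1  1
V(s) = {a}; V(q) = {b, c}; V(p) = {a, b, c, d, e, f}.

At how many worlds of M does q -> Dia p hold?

Let φ = q -> Dia p. Evaluate φ at each world:
  a (successors {a, b, f}): φ is true.
  b (successors {b, f}): φ is true.
  c (successors {a}): φ is true.
  d (successors {b}): φ is true.
  e (successors {a, e, f}): φ is true.
  f (successors {c, d, e, f}): φ is true.
For instance, at d:
  At d: q is false, Dia p is true, so q -> Dia p is true.
    At d: Dia p requires p at some successor in {b}.
      p holds at b, so Dia p is true at d.
Satisfying worlds: {a, b, c, d, e, f}

6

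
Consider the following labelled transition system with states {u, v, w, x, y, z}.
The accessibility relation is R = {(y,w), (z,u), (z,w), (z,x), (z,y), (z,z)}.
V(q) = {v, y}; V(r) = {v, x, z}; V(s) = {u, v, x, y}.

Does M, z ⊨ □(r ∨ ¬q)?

No

At z: □(r ∨ ¬q) requires r ∨ ¬q at every successor {u, w, x, y, z}.
  r ∨ ¬q fails at y, so □(r ∨ ¬q) is false at z.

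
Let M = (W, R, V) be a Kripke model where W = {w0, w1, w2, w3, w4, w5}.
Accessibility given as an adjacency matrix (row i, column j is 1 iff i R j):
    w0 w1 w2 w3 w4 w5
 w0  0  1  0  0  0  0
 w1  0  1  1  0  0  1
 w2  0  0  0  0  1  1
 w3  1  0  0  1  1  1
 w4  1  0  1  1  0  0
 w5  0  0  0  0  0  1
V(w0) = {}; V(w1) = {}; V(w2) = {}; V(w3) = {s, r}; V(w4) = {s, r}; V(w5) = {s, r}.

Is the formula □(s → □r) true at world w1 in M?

At w1: □(s → □r) requires s → □r at every successor {w1, w2, w5}.
    At w1: s is false, □r is false, so s → □r is true.
      At w1: □r requires r at every successor {w1, w2, w5}.
        r fails at w1, so □r is false at w1.
    At w2: s is false, □r is true, so s → □r is true.
      At w2: □r requires r at every successor {w4, w5}.
        At w4: r is true.
        At w5: r is true.
      So □r is true at w2.
    At w5: s is true, □r is true, so s → □r is true.
      At w5: □r requires r at every successor {w5}.
        At w5: r is true.
      So □r is true at w5.
So □(s → □r) is true at w1.

Yes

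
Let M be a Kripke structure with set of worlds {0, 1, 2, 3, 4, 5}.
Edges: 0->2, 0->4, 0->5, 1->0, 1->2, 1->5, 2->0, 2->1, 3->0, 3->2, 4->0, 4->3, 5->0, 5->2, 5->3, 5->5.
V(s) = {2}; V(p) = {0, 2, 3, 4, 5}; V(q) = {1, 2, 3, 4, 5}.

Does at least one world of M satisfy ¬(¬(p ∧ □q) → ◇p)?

No

Let φ = ¬(¬(p ∧ □q) → ◇p). Evaluate φ at each world:
  0 (successors {2, 4, 5}): φ is false.
  1 (successors {0, 2, 5}): φ is false.
  2 (successors {0, 1}): φ is false.
  3 (successors {0, 2}): φ is false.
  4 (successors {0, 3}): φ is false.
  5 (successors {0, 2, 3, 5}): φ is false.
For instance, at 0:
  At 0: ¬(p ∧ □q) → ◇p is true, so ¬(¬(p ∧ □q) → ◇p) is false.
    At 0: ¬(p ∧ □q) is false, ◇p is true, so ¬(p ∧ □q) → ◇p is true.
      At 0: p ∧ □q is true, so ¬(p ∧ □q) is false.
      At 0: ◇p requires p at some successor in {2, 4, 5}.
        p holds at 2, so ◇p is true at 0.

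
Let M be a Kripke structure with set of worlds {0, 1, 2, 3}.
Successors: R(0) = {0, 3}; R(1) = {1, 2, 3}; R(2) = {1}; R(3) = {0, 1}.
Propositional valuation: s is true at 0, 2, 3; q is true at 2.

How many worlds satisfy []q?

Let φ = []q. Evaluate φ at each world:
  0 (successors {0, 3}): φ is false.
  1 (successors {1, 2, 3}): φ is false.
  2 (successors {1}): φ is false.
  3 (successors {0, 1}): φ is false.
For instance, at 0:
  At 0: []q requires q at every successor {0, 3}.
    q fails at 0, so []q is false at 0.
Satisfying worlds: none.

0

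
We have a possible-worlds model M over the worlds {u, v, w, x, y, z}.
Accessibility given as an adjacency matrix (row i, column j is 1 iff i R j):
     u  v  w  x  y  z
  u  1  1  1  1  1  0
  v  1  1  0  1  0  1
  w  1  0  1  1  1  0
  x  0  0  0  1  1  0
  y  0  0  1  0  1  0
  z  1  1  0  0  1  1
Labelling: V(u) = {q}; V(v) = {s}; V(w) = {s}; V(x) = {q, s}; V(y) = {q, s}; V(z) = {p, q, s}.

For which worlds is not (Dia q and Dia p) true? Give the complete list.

u, w, x, y

Recall that Dia ψ holds at a world iff ψ holds at some accessible world.
Let φ = not (Dia q and Dia p). Evaluate φ at each world:
  u (successors {u, v, w, x, y}): φ is true.
  v (successors {u, v, x, z}): φ is false.
  w (successors {u, w, x, y}): φ is true.
  x (successors {x, y}): φ is true.
  y (successors {w, y}): φ is true.
  z (successors {u, v, y, z}): φ is false.
For instance, at x:
  At x: Dia q and Dia p is false, so not (Dia q and Dia p) is true.
    At x: Dia q is true, Dia p is false, so Dia q and Dia p is false.
      At x: Dia q requires q at some successor in {x, y}.
        q holds at x, so Dia q is true at x.
      At x: Dia p requires p at some successor in {x, y}.
        At x: p is false.
        At y: p is false.
      So Dia p is false at x.
Satisfying worlds: {u, w, x, y}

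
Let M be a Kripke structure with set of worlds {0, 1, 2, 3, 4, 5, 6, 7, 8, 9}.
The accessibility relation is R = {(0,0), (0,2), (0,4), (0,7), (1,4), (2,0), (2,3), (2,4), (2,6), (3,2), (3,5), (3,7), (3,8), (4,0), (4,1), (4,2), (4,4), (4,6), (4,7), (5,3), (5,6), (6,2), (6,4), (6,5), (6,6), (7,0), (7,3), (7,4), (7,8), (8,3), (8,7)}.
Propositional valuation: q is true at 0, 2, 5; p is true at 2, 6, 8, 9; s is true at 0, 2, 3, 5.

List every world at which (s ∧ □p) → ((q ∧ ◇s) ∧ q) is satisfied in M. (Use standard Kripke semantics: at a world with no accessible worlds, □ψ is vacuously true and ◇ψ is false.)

0, 1, 2, 3, 4, 5, 6, 7, 8, 9

Let φ = (s ∧ □p) → ((q ∧ ◇s) ∧ q). Evaluate φ at each world:
  0 (successors {0, 2, 4, 7}): φ is true.
  1 (successors {4}): φ is true.
  2 (successors {0, 3, 4, 6}): φ is true.
  3 (successors {2, 5, 7, 8}): φ is true.
  4 (successors {0, 1, 2, 4, 6, 7}): φ is true.
  5 (successors {3, 6}): φ is true.
  6 (successors {2, 4, 5, 6}): φ is true.
  7 (successors {0, 3, 4, 8}): φ is true.
  8 (successors {3, 7}): φ is true.
  9 (successors ∅): φ is true.
For instance, at 7:
  At 7: s ∧ □p is false, (q ∧ ◇s) ∧ q is false, so (s ∧ □p) → ((q ∧ ◇s) ∧ q) is true.
    At 7: s is false, □p is false, so s ∧ □p is false.
      At 7: □p requires p at every successor {0, 3, 4, 8}.
        p fails at 0, so □p is false at 7.
    At 7: q ∧ ◇s is false, q is false, so (q ∧ ◇s) ∧ q is false.
      At 7: q is false, ◇s is true, so q ∧ ◇s is false.
Satisfying worlds: {0, 1, 2, 3, 4, 5, 6, 7, 8, 9}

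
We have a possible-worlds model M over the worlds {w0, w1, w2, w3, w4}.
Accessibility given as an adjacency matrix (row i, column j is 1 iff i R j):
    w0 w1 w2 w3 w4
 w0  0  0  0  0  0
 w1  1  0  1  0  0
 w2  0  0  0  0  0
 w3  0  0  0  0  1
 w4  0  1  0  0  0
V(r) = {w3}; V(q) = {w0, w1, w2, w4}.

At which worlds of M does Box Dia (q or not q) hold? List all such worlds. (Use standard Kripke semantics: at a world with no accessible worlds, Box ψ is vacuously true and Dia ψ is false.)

w0, w2, w3, w4

Let φ = Box Dia (q or not q). Evaluate φ at each world:
  w0 (successors ∅): φ is true.
  w1 (successors {w0, w2}): φ is false.
  w2 (successors ∅): φ is true.
  w3 (successors {w4}): φ is true.
  w4 (successors {w1}): φ is true.
For instance, at w4:
  At w4: Box Dia (q or not q) requires Dia (q or not q) at every successor {w1}.
      At w1: Dia (q or not q) requires q or not q at some successor in {w0, w2}.
        q or not q holds at w0, so Dia (q or not q) is true at w1.
  So Box Dia (q or not q) is true at w4.
Satisfying worlds: {w0, w2, w3, w4}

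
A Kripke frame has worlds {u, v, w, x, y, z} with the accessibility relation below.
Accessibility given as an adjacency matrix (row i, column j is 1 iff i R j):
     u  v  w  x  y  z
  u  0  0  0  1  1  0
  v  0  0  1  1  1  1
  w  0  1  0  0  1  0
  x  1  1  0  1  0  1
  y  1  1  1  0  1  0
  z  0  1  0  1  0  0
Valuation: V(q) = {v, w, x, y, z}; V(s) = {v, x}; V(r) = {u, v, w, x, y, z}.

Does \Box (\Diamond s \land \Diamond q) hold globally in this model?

Let φ = \Box (\Diamond s \land \Diamond q). Evaluate φ at each world:
  u (successors {x, y}): φ is true.
  v (successors {w, x, y, z}): φ is true.
  w (successors {v, y}): φ is true.
  x (successors {u, v, x, z}): φ is true.
  y (successors {u, v, w, y}): φ is true.
  z (successors {v, x}): φ is true.
For instance, at y:
  At y: \Box (\Diamond s \land \Diamond q) requires \Diamond s \land \Diamond q at every successor {u, v, w, y}.
    At u: \Diamond s \land \Diamond q is true.
    At v: \Diamond s \land \Diamond q is true.
    At w: \Diamond s \land \Diamond q is true.
    At y: \Diamond s \land \Diamond q is true.
  So \Box (\Diamond s \land \Diamond q) is true at y.

Yes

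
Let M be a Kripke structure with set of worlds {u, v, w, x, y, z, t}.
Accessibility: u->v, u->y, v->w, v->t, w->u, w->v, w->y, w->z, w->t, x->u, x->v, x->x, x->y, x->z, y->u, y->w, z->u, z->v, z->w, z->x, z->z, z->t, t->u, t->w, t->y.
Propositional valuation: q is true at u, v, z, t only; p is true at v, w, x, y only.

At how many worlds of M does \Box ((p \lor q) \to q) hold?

0

Let φ = \Box ((p \lor q) \to q). Evaluate φ at each world:
  u (successors {v, y}): φ is false.
  v (successors {w, t}): φ is false.
  w (successors {u, v, y, z, t}): φ is false.
  x (successors {u, v, x, y, z}): φ is false.
  y (successors {u, w}): φ is false.
  z (successors {u, v, w, x, z, t}): φ is false.
  t (successors {u, w, y}): φ is false.
For instance, at w:
  At w: \Box ((p \lor q) \to q) requires (p \lor q) \to q at every successor {u, v, y, z, t}.
    (p \lor q) \to q fails at y, so \Box ((p \lor q) \to q) is false at w.
Satisfying worlds: none.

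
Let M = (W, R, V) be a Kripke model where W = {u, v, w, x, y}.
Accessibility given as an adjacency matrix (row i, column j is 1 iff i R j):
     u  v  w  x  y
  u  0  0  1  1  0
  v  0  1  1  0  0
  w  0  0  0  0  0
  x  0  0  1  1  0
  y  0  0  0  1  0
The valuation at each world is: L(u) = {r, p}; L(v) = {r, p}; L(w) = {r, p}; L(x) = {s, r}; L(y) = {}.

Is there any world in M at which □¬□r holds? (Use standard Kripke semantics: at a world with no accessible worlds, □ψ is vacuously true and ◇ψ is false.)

Yes

Let φ = □¬□r. Evaluate φ at each world:
  u (successors {w, x}): φ is false.
  v (successors {v, w}): φ is false.
  w (successors ∅): φ is true.
  x (successors {w, x}): φ is false.
  y (successors {x}): φ is false.
Detail at w (witness):
  At w: no accessible worlds, so □¬□r holds vacuously.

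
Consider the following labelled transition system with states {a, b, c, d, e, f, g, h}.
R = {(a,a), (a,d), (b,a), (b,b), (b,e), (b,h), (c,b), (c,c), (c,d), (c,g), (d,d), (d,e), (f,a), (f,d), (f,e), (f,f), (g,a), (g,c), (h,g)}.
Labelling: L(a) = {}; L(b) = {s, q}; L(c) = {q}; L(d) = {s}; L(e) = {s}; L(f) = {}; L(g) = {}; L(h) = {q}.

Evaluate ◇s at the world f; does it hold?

Yes

At f: ◇s requires s at some successor in {a, d, e, f}.
  s holds at d, so ◇s is true at f.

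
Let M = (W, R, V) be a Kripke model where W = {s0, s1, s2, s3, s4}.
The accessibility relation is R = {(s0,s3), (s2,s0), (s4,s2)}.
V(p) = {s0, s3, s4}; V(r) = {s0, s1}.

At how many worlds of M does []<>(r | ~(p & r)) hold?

Let φ = []<>(r | ~(p & r)). Evaluate φ at each world:
  s0 (successors {s3}): φ is false.
  s1 (successors ∅): φ is true.
  s2 (successors {s0}): φ is true.
  s3 (successors ∅): φ is true.
  s4 (successors {s2}): φ is true.
For instance, at s2:
  At s2: []<>(r | ~(p & r)) requires <>(r | ~(p & r)) at every successor {s0}.
      At s0: <>(r | ~(p & r)) requires r | ~(p & r) at some successor in {s3}.
        r | ~(p & r) holds at s3, so <>(r | ~(p & r)) is true at s0.
  So []<>(r | ~(p & r)) is true at s2.
Satisfying worlds: {s1, s2, s3, s4}

4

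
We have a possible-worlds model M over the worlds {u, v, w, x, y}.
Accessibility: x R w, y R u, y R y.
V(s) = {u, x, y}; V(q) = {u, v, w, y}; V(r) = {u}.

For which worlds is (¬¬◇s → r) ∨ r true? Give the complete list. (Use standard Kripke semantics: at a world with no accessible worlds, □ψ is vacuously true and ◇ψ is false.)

u, v, w, x

Let φ = (¬¬◇s → r) ∨ r. Evaluate φ at each world:
  u (successors ∅): φ is true.
  v (successors ∅): φ is true.
  w (successors ∅): φ is true.
  x (successors {w}): φ is true.
  y (successors {u, y}): φ is false.
For instance, at x:
  At x: ¬¬◇s → r is true, r is false, so (¬¬◇s → r) ∨ r is true.
    At x: ¬¬◇s is false, r is false, so ¬¬◇s → r is true.
      At x: ¬◇s is true, so ¬¬◇s is false.
Satisfying worlds: {u, v, w, x}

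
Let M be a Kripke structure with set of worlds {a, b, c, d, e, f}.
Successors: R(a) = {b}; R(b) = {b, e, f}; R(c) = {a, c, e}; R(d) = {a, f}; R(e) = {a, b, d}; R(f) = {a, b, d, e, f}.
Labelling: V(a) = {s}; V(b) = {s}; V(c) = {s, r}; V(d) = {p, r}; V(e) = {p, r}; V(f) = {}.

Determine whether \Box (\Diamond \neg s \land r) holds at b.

No

At b: \Box (\Diamond \neg s \land r) requires \Diamond \neg s \land r at every successor {b, e, f}.
  \Diamond \neg s \land r fails at b, so \Box (\Diamond \neg s \land r) is false at b.
    At b: \Diamond \neg s is true, r is false, so \Diamond \neg s \land r is false.
      At b: \Diamond \neg s requires \neg s at some successor in {b, e, f}.
        \neg s holds at e, so \Diamond \neg s is true at b.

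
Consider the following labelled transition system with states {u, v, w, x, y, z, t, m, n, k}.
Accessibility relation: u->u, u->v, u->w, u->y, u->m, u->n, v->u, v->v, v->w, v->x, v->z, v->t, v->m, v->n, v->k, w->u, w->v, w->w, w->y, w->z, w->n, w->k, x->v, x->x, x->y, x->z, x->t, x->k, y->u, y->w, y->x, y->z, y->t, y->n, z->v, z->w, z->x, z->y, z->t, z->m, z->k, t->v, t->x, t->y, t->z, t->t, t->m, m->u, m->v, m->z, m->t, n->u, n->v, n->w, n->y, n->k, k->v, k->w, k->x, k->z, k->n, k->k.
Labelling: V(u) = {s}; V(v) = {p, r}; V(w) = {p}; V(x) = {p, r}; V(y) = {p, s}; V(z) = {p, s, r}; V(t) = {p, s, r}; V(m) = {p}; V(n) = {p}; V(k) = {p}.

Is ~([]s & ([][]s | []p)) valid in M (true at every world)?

Yes

Recall that []ψ holds at a world iff ψ holds at every accessible world, and <>ψ holds iff ψ holds at some accessible world.
Let φ = ~([]s & ([][]s | []p)). Evaluate φ at each world:
  u (successors {u, v, w, y, m, n}): φ is true.
  v (successors {u, v, w, x, z, t, m, n, k}): φ is true.
  w (successors {u, v, w, y, z, n, k}): φ is true.
  x (successors {v, x, y, z, t, k}): φ is true.
  y (successors {u, w, x, z, t, n}): φ is true.
  z (successors {v, w, x, y, t, m, k}): φ is true.
  t (successors {v, x, y, z, t, m}): φ is true.
  m (successors {u, v, z, t}): φ is true.
  n (successors {u, v, w, y, k}): φ is true.
  k (successors {v, w, x, z, n, k}): φ is true.
For instance, at v:
  At v: []s & ([][]s | []p) is false, so ~([]s & ([][]s | []p)) is true.
    At v: []s is false, [][]s | []p is false, so []s & ([][]s | []p) is false.
      At v: []s requires s at every successor {u, v, w, x, z, t, m, n, k}.
        s fails at v, so []s is false at v.
      At v: [][]s is false, []p is false, so [][]s | []p is false.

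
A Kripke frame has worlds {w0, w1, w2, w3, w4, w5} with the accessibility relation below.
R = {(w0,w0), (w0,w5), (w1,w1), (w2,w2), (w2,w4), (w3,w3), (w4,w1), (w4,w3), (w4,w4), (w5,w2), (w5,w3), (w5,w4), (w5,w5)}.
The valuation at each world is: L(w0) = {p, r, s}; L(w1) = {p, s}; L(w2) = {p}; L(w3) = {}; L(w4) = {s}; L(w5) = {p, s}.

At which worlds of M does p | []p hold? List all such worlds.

Recall that []ψ holds at a world iff ψ holds at every accessible world, and <>ψ holds iff ψ holds at some accessible world.
Let φ = p | []p. Evaluate φ at each world:
  w0 (successors {w0, w5}): φ is true.
  w1 (successors {w1}): φ is true.
  w2 (successors {w2, w4}): φ is true.
  w3 (successors {w3}): φ is false.
  w4 (successors {w1, w3, w4}): φ is false.
  w5 (successors {w2, w3, w4, w5}): φ is true.
For instance, at w4:
  At w4: p is false, []p is false, so p | []p is false.
    At w4: []p requires p at every successor {w1, w3, w4}.
      p fails at w3, so []p is false at w4.
Satisfying worlds: {w0, w1, w2, w5}

w0, w1, w2, w5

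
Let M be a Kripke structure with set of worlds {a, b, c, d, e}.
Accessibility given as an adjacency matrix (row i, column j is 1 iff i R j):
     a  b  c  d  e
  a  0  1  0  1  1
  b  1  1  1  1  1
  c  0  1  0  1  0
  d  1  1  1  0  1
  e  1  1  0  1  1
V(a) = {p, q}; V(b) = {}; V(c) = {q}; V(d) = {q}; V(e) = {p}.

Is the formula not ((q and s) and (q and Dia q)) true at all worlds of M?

Yes

Let φ = not ((q and s) and (q and Dia q)). Evaluate φ at each world:
  a (successors {b, d, e}): φ is true.
  b (successors {a, b, c, d, e}): φ is true.
  c (successors {b, d}): φ is true.
  d (successors {a, b, c, e}): φ is true.
  e (successors {a, b, d, e}): φ is true.
For instance, at b:
  At b: (q and s) and (q and Dia q) is false, so not ((q and s) and (q and Dia q)) is true.
    At b: q and s is false, q and Dia q is false, so (q and s) and (q and Dia q) is false.
      At b: q is false, Dia q is true, so q and Dia q is false.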